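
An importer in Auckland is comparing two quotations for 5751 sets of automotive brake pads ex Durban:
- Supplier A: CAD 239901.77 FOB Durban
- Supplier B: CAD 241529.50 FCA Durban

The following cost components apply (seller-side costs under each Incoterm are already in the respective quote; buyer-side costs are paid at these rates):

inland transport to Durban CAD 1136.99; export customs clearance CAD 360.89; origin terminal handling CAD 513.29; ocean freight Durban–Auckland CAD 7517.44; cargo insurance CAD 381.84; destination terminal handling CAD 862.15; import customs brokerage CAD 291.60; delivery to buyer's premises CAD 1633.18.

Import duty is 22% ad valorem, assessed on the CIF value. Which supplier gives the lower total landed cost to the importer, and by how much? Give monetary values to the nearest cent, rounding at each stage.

Supplier A is cheaper by CAD 2612.05

Supplier A (FOB):
CIF value = FOB price + freight + insurance = 239901.77 + 7517.44 + 381.84 = 247801.05
Import duty = 247801.05 × 22% = 54516.23
Buyer bears (A): 7517.44 + 381.84 + 862.15 + 291.60 + 1633.18 = 10686.21
Landed cost (A) = invoice 239901.77 + 10686.21 + duty 54516.23 = 305104.21
Supplier B (FCA):
CIF value = FCA price + origin terminal + freight + insurance = 241529.50 + 513.29 + 7517.44 + 381.84 = 249942.07
Import duty = 249942.07 × 22% = 54987.26
Buyer bears (B): 513.29 + 7517.44 + 381.84 + 862.15 + 291.60 + 1633.18 = 11199.50
Landed cost (B) = invoice 241529.50 + 11199.50 + duty 54987.26 = 307716.26
Difference = |305104.21 − 307716.26| = 2612.05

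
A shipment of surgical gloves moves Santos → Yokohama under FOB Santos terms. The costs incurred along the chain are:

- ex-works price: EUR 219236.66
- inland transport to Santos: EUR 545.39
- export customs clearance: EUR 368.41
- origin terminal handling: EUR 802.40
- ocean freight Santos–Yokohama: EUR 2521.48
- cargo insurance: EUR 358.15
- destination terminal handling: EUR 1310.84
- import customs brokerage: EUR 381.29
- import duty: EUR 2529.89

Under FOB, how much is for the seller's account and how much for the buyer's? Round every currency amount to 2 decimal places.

FOB: the seller bears costs until goods are on board at the origin port; the buyer bears freight, insurance and all costs thereafter.
Seller's account: goods 219236.66 + inland to port 545.39 + export clearance 368.41 + origin terminal 802.40 = 220952.86
Buyer's account: freight 2521.48 + insurance 358.15 + destination terminal 1310.84 + brokerage 381.29 + duty 2529.89 = 7101.65

Seller: EUR 220952.86; buyer: EUR 7101.65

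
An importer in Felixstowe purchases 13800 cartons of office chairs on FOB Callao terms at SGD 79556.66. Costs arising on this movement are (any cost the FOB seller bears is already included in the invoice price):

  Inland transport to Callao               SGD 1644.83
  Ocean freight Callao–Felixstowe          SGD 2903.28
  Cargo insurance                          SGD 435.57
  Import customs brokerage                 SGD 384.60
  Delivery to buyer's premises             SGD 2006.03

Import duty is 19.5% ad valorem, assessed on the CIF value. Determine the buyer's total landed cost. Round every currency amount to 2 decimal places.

FOB: the seller bears costs until goods are on board at the origin port; the buyer bears freight, insurance and all costs thereafter.
Already in the invoice (seller's account under FOB): inland to port — exclude.
CIF value = FOB price + freight + insurance = 79556.66 + 2903.28 + 435.57 = 82895.51
Import duty = 82895.51 × 19.5% = 16164.62
Buyer bears: freight 2903.28 + insurance 435.57 + brokerage 384.60 + delivery 2006.03 + duty 16164.62 = 21894.10
Landed cost = invoice 79556.66 + 21894.10 = 101450.76

Total landed cost: SGD 101450.76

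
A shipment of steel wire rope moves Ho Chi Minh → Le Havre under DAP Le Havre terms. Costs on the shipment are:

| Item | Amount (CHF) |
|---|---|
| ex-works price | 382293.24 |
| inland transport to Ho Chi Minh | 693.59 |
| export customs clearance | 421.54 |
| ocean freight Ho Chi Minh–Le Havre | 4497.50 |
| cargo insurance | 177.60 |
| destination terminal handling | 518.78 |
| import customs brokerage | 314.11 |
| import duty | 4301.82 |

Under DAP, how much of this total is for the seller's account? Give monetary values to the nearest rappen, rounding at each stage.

DAP: the seller bears all costs to the named destination except import duty and clearance.
Seller's account: goods 382293.24 + inland to port 693.59 + export clearance 421.54 + freight 4497.50 + insurance 177.60 + destination terminal 518.78 = 388602.25
Buyer's account: brokerage 314.11 + duty 4301.82 = 4615.93

Seller's account: CHF 388602.25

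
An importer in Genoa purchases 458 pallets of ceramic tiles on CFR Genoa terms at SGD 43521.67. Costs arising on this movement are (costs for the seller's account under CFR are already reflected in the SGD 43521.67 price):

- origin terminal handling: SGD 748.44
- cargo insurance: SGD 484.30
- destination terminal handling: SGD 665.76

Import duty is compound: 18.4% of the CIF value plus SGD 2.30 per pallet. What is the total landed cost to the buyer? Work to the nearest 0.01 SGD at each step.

CFR: the seller pays costs through ocean freight to the destination port, but not insurance.
Already in the invoice (seller's account under CFR): origin terminal — exclude.
CIF value = CFR price + insurance = 43521.67 + 484.30 = 44005.97
Ad valorem component: 44005.97 × 18.4% = 8097.10
Specific component: 458 × 2.30 = 1053.40
Import duty = 8097.10 + 1053.40 = 9150.50
Buyer bears: insurance 484.30 + destination terminal 665.76 + duty 9150.50 = 10300.56
Landed cost = invoice 43521.67 + 10300.56 = 53822.23

Total landed cost: SGD 53822.23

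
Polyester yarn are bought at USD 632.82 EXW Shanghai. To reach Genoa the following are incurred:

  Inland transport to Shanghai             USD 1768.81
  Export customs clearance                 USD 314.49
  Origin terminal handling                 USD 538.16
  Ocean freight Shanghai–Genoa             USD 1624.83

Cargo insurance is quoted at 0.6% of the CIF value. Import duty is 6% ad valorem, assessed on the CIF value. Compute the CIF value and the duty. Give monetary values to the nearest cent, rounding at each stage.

CIF value: USD 4908.56; import duty: USD 294.51

Let C be the CIF value. C = EXW price + pre-shipment costs + freight + 0.6% × C
C − 0.6% × C = 632.82 + 1768.81 + 314.49 + 538.16 + 1624.83
0.994 × C = 4879.11
C = 4879.11 / 0.994 = 4908.56
Insurance premium = 0.6% × 4908.56 = 29.45
Import duty = 4908.56 × 6% = 294.51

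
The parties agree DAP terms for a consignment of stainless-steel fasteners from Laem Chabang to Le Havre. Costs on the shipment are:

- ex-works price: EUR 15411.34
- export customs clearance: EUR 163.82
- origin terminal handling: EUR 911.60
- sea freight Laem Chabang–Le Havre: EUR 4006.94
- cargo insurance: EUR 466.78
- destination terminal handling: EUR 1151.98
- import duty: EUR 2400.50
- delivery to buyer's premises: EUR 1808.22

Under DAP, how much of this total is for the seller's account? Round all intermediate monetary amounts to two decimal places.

Seller's account: EUR 23920.68

DAP: the seller bears all costs to the named destination except import duty and clearance.
Seller's account: goods 15411.34 + export clearance 163.82 + origin terminal 911.60 + freight 4006.94 + insurance 466.78 + destination terminal 1151.98 + delivery 1808.22 = 23920.68
Buyer's account: duty 2400.50 = 2400.50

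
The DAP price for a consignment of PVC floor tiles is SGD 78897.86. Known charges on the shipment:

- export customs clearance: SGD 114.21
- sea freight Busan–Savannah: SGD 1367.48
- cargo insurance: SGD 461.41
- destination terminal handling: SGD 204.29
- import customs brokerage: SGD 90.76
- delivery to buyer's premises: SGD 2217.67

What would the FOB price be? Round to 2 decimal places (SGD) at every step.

Not relevant to the conversion: export clearance — on the seller under both DAP and FOB; already in the DAP price and stays in the FOB price. brokerage — on the buyer under both terms; not part of either seller's price.
From DAP to FOB, the seller no longer bears: freight, insurance, destination terminal, delivery.
FOB price = 78897.86 − 1367.48 − 461.41 − 204.29 − 2217.67 = 74647.01

FOB price: SGD 74647.01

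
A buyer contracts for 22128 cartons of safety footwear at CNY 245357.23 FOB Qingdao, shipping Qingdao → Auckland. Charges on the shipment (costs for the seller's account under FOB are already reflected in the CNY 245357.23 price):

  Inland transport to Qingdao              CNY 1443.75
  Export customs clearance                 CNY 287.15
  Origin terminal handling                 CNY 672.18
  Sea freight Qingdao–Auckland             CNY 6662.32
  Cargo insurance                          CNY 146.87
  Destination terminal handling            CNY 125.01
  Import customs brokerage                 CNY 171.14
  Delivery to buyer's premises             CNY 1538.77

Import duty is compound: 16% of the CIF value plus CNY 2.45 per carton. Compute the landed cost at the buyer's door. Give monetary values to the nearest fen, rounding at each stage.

FOB: the seller bears costs until goods are on board at the origin port; the buyer bears freight, insurance and all costs thereafter.
Already in the invoice (seller's account under FOB): inland to port, export clearance, origin terminal — exclude.
CIF value = FOB price + freight + insurance = 245357.23 + 6662.32 + 146.87 = 252166.42
Ad valorem component: 252166.42 × 16% = 40346.63
Specific component: 22128 × 2.45 = 54213.60
Import duty = 40346.63 + 54213.60 = 94560.23
Buyer bears: freight 6662.32 + insurance 146.87 + destination terminal 125.01 + brokerage 171.14 + delivery 1538.77 + duty 94560.23 = 103204.34
Landed cost = invoice 245357.23 + 103204.34 = 348561.57

Total landed cost: CNY 348561.57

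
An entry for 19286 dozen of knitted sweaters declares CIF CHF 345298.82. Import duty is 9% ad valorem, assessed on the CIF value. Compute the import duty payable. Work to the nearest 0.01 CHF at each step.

Import duty: CHF 31076.89

Import duty = 345298.82 × 9% = 31076.89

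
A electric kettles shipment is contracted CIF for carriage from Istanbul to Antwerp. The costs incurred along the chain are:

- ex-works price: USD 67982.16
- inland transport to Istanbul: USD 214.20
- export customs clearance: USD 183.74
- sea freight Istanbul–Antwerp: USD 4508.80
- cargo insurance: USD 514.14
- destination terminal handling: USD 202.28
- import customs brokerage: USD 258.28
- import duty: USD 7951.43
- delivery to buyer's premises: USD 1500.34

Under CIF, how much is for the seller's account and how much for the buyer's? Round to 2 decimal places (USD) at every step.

Seller: USD 73403.04; buyer: USD 9912.33

CIF: the seller pays costs through ocean freight and marine insurance to the destination port.
Seller's account: goods 67982.16 + inland to port 214.20 + export clearance 183.74 + freight 4508.80 + insurance 514.14 = 73403.04
Buyer's account: destination terminal 202.28 + brokerage 258.28 + duty 7951.43 + delivery 1500.34 = 9912.33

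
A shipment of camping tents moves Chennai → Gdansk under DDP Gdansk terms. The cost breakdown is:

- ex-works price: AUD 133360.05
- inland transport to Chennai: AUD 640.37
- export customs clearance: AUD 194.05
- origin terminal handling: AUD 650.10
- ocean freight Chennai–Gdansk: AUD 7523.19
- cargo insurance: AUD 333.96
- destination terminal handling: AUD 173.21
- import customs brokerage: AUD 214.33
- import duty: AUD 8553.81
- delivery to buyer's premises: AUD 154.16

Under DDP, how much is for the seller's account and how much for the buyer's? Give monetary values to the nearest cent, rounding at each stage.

Seller: AUD 151797.23; buyer: AUD 0.00

DDP: the seller bears all costs including import duty.
Seller's account: goods 133360.05 + inland to port 640.37 + export clearance 194.05 + origin terminal 650.10 + freight 7523.19 + insurance 333.96 + destination terminal 173.21 + brokerage 214.33 + duty 8553.81 + delivery 154.16 = 151797.23
Buyer's account: 0.00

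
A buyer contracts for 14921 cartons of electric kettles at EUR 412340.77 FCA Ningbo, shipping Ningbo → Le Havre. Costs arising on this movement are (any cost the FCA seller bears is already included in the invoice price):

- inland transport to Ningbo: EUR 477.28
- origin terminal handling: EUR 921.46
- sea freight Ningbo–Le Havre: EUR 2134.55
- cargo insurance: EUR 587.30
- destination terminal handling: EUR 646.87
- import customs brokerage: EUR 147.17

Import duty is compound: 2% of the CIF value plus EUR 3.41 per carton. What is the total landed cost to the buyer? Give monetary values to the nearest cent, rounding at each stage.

FCA: the seller delivers export-cleared goods to the carrier; the buyer bears costs from that point.
Already in the invoice (seller's account under FCA): inland to port — exclude.
CIF value = FCA price + origin terminal + freight + insurance = 412340.77 + 921.46 + 2134.55 + 587.30 = 415984.08
Ad valorem component: 415984.08 × 2% = 8319.68
Specific component: 14921 × 3.41 = 50880.61
Import duty = 8319.68 + 50880.61 = 59200.29
Buyer bears: origin terminal 921.46 + freight 2134.55 + insurance 587.30 + destination terminal 646.87 + brokerage 147.17 + duty 59200.29 = 63637.64
Landed cost = invoice 412340.77 + 63637.64 = 475978.41

Total landed cost: EUR 475978.41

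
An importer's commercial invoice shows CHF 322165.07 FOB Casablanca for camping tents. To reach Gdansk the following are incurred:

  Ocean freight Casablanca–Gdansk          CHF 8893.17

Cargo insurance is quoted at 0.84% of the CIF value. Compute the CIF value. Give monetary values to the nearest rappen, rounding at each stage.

CIF value: CHF 333862.69

Let C be the CIF value. C = FOB price + freight + 0.84% × C
C − 0.84% × C = 322165.07 + 8893.17
0.9916 × C = 331058.24
C = 331058.24 / 0.9916 = 333862.69
Insurance premium = 0.84% × 333862.69 = 2804.45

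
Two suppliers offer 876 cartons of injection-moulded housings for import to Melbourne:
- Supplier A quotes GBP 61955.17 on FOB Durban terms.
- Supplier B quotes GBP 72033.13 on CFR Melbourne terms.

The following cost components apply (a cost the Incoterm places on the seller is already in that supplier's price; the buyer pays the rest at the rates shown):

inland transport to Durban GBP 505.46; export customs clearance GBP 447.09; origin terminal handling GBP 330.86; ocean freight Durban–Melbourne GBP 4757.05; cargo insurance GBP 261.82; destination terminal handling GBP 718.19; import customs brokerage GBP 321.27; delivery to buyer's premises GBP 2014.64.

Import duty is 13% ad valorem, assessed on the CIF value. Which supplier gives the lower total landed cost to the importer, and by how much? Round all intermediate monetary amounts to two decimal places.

Supplier A is cheaper by GBP 6012.62

Supplier A (FOB):
CIF value = FOB price + freight + insurance = 61955.17 + 4757.05 + 261.82 = 66974.04
Import duty = 66974.04 × 13% = 8706.63
Buyer bears (A): 4757.05 + 261.82 + 718.19 + 321.27 + 2014.64 = 8072.97
Landed cost (A) = invoice 61955.17 + 8072.97 + duty 8706.63 = 78734.77
Supplier B (CFR):
CIF value = CFR price + insurance = 72033.13 + 261.82 = 72294.95
Import duty = 72294.95 × 13% = 9398.34
Buyer bears (B): 261.82 + 718.19 + 321.27 + 2014.64 = 3315.92
Landed cost (B) = invoice 72033.13 + 3315.92 + duty 9398.34 = 84747.39
Difference = |78734.77 − 84747.39| = 6012.62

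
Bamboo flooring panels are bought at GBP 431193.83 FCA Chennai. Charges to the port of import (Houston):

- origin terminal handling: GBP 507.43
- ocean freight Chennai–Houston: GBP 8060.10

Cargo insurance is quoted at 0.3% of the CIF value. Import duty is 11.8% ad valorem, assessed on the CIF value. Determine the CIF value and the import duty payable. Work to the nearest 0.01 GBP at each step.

CIF value: GBP 441084.61; import duty: GBP 52047.98

Let C be the CIF value. C = FCA price + pre-shipment costs + freight + 0.3% × C
C − 0.3% × C = 431193.83 + 507.43 + 8060.10
0.997 × C = 439761.36
C = 439761.36 / 0.997 = 441084.61
Insurance premium = 0.3% × 441084.61 = 1323.25
Import duty = 441084.61 × 11.8% = 52047.98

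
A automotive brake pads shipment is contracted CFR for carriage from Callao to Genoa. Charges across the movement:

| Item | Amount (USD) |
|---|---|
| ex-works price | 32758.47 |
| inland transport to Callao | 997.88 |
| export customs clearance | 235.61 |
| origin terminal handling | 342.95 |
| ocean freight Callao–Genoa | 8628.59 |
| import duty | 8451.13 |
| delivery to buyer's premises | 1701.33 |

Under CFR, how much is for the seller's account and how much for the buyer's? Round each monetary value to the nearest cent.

Seller: USD 42963.50; buyer: USD 10152.46

CFR: the seller pays costs through ocean freight to the destination port, but not insurance.
Seller's account: goods 32758.47 + inland to port 997.88 + export clearance 235.61 + origin terminal 342.95 + freight 8628.59 = 42963.50
Buyer's account: duty 8451.13 + delivery 1701.33 = 10152.46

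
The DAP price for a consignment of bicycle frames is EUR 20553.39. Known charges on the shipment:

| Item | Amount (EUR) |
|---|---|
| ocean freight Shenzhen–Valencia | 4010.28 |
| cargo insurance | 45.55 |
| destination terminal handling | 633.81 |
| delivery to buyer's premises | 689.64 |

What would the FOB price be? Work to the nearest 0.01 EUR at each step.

FOB price: EUR 15174.11

From DAP to FOB, the seller no longer bears: freight, insurance, destination terminal, delivery.
FOB price = 20553.39 − 4010.28 − 45.55 − 633.81 − 689.64 = 15174.11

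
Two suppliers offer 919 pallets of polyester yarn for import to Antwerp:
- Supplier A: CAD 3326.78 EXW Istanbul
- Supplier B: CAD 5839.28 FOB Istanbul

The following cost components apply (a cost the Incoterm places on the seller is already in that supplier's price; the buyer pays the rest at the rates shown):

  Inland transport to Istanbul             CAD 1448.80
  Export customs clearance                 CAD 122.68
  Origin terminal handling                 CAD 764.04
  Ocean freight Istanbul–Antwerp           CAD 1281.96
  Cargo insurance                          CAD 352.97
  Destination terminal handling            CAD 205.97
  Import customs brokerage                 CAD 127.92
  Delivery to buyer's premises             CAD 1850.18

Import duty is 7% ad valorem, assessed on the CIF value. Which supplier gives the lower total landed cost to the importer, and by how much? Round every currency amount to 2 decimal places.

Supplier A (EXW):
CIF value = EXW price + inland to port + export clearance + origin terminal + freight + insurance = 3326.78 + 1448.80 + 122.68 + 764.04 + 1281.96 + 352.97 = 7297.23
Import duty = 7297.23 × 7% = 510.81
Buyer bears (A): 1448.80 + 122.68 + 764.04 + 1281.96 + 352.97 + 205.97 + 127.92 + 1850.18 = 6154.52
Landed cost (A) = invoice 3326.78 + 6154.52 + duty 510.81 = 9992.11
Supplier B (FOB):
CIF value = FOB price + freight + insurance = 5839.28 + 1281.96 + 352.97 = 7474.21
Import duty = 7474.21 × 7% = 523.19
Buyer bears (B): 1281.96 + 352.97 + 205.97 + 127.92 + 1850.18 = 3819.00
Landed cost (B) = invoice 5839.28 + 3819.00 + duty 523.19 = 10181.47
Difference = |9992.11 − 10181.47| = 189.36

Supplier A is cheaper by CAD 189.36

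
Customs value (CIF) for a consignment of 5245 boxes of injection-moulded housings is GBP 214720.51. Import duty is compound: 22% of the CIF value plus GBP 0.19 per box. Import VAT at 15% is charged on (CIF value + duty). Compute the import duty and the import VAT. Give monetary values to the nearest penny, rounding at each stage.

Ad valorem component: 214720.51 × 22% = 47238.51
Specific component: 5245 × 0.19 = 996.55
Import duty = 47238.51 + 996.55 = 48235.06
VAT base = CIF + duty = 214720.51 + 48235.06 = 262955.57
Import VAT = 262955.57 × 15% = 39443.34

Import duty: GBP 48235.06; import VAT: GBP 39443.34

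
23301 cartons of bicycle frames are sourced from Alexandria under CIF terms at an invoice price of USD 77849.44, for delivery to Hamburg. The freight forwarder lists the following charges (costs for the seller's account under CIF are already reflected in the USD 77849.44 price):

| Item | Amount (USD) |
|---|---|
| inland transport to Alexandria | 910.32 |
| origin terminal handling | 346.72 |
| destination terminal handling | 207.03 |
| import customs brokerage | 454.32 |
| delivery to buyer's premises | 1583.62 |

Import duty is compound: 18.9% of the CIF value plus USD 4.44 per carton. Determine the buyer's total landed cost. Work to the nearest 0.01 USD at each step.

Total landed cost: USD 198264.39

CIF: the seller pays costs through ocean freight and marine insurance to the destination port.
Already in the invoice (seller's account under CIF): inland to port, origin terminal — exclude.
The CIF price already equals the CIF value: 77849.44
Ad valorem component: 77849.44 × 18.9% = 14713.54
Specific component: 23301 × 4.44 = 103456.44
Import duty = 14713.54 + 103456.44 = 118169.98
Buyer bears: destination terminal 207.03 + brokerage 454.32 + delivery 1583.62 + duty 118169.98 = 120414.95
Landed cost = invoice 77849.44 + 120414.95 = 198264.39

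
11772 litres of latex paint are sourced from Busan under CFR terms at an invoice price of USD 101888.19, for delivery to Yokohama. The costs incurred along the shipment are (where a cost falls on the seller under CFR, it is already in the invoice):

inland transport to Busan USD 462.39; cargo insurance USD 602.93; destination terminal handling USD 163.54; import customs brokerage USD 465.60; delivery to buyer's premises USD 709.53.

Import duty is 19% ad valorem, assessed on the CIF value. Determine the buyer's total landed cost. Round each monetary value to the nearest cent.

CFR: the seller pays costs through ocean freight to the destination port, but not insurance.
Already in the invoice (seller's account under CFR): inland to port — exclude.
CIF value = CFR price + insurance = 101888.19 + 602.93 = 102491.12
Import duty = 102491.12 × 19% = 19473.31
Buyer bears: insurance 602.93 + destination terminal 163.54 + brokerage 465.60 + delivery 709.53 + duty 19473.31 = 21414.91
Landed cost = invoice 101888.19 + 21414.91 = 123303.10

Total landed cost: USD 123303.10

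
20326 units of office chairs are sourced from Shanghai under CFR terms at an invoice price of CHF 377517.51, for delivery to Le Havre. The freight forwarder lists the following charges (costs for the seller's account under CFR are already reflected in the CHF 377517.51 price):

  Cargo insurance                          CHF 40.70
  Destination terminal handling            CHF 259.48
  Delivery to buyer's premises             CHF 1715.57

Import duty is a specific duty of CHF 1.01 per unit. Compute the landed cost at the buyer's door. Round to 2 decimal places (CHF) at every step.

Total landed cost: CHF 400062.52

CFR: the seller pays costs through ocean freight to the destination port, but not insurance.
CIF value = CFR price + insurance = 377517.51 + 40.70 = 377558.21
Import duty = 20326 × 1.01 = 20529.26
Buyer bears: insurance 40.70 + destination terminal 259.48 + delivery 1715.57 + duty 20529.26 = 22545.01
Landed cost = invoice 377517.51 + 22545.01 = 400062.52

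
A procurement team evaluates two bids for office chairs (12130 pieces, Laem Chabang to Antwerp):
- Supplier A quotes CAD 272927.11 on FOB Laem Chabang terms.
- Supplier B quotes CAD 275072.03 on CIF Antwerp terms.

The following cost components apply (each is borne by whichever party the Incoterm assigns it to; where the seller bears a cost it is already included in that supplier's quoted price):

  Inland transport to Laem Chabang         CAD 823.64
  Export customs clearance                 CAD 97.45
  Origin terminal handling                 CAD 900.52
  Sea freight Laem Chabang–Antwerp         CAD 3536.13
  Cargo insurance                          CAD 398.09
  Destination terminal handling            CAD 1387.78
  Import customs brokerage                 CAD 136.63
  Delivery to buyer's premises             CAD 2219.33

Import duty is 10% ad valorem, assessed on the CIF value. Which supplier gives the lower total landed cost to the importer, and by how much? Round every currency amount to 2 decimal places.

Supplier B is cheaper by CAD 1968.23

Supplier A (FOB):
CIF value = FOB price + freight + insurance = 272927.11 + 3536.13 + 398.09 = 276861.33
Import duty = 276861.33 × 10% = 27686.13
Buyer bears (A): 3536.13 + 398.09 + 1387.78 + 136.63 + 2219.33 = 7677.96
Landed cost (A) = invoice 272927.11 + 7677.96 + duty 27686.13 = 308291.20
Supplier B (CIF):
The CIF price already equals the CIF value: 275072.03
Import duty = 275072.03 × 10% = 27507.20
Buyer bears (B): 1387.78 + 136.63 + 2219.33 = 3743.74
Landed cost (B) = invoice 275072.03 + 3743.74 + duty 27507.20 = 306322.97
Difference = |308291.20 − 306322.97| = 1968.23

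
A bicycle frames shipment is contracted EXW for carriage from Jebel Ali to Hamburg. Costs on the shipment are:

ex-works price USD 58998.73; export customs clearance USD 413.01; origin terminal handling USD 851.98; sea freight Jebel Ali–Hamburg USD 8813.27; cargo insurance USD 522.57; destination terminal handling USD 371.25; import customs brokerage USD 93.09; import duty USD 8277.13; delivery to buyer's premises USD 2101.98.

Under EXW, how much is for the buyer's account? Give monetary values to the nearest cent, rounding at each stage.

Buyer's account: USD 21444.28

EXW: the seller makes goods available at their premises; the buyer bears all onward costs.
Seller's account: goods 58998.73 = 58998.73
Buyer's account: export clearance 413.01 + origin terminal 851.98 + freight 8813.27 + insurance 522.57 + destination terminal 371.25 + brokerage 93.09 + duty 8277.13 + delivery 2101.98 = 21444.28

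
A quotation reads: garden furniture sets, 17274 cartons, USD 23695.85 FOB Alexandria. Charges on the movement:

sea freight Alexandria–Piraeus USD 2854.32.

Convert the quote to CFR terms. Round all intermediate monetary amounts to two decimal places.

CFR price: USD 26550.17

From FOB to CFR, the seller additionally bears: freight.
CFR price = 23695.85 + 2854.32 = 26550.17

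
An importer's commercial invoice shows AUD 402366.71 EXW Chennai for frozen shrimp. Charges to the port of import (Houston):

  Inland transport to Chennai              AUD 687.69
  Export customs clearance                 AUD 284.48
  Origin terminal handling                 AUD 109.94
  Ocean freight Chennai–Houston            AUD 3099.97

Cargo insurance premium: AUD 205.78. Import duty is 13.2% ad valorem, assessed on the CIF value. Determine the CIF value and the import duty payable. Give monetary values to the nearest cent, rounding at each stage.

CIF value: AUD 406754.57; import duty: AUD 53691.60

CIF = EXW price + pre-shipment costs + freight + insurance
CIF = 402366.71 + 687.69 + 284.48 + 109.94 + 3099.97 + 205.78 = 406754.57
Import duty = 406754.57 × 13.2% = 53691.60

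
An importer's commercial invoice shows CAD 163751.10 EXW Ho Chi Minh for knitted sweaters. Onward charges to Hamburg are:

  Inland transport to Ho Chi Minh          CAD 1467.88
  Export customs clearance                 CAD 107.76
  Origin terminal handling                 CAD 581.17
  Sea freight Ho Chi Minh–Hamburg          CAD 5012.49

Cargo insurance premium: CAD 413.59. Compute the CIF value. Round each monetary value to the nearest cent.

CIF value: CAD 171333.99

CIF = EXW price + pre-shipment costs + freight + insurance
CIF = 163751.10 + 1467.88 + 107.76 + 581.17 + 5012.49 + 413.59 = 171333.99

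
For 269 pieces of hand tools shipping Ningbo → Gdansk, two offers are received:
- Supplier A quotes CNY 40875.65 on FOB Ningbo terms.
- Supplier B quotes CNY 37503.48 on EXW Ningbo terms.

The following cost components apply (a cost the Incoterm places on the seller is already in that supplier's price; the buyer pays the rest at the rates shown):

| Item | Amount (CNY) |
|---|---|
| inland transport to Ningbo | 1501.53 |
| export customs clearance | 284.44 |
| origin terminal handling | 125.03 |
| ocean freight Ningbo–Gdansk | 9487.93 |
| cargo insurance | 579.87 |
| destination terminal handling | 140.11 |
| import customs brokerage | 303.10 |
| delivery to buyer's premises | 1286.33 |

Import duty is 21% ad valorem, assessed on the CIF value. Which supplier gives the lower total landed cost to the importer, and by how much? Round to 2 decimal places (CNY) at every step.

Supplier B is cheaper by CNY 1768.01

Supplier A (FOB):
CIF value = FOB price + freight + insurance = 40875.65 + 9487.93 + 579.87 = 50943.45
Import duty = 50943.45 × 21% = 10698.12
Buyer bears (A): 9487.93 + 579.87 + 140.11 + 303.10 + 1286.33 = 11797.34
Landed cost (A) = invoice 40875.65 + 11797.34 + duty 10698.12 = 63371.11
Supplier B (EXW):
CIF value = EXW price + inland to port + export clearance + origin terminal + freight + insurance = 37503.48 + 1501.53 + 284.44 + 125.03 + 9487.93 + 579.87 = 49482.28
Import duty = 49482.28 × 21% = 10391.28
Buyer bears (B): 1501.53 + 284.44 + 125.03 + 9487.93 + 579.87 + 140.11 + 303.10 + 1286.33 = 13708.34
Landed cost (B) = invoice 37503.48 + 13708.34 + duty 10391.28 = 61603.10
Difference = |63371.11 − 61603.10| = 1768.01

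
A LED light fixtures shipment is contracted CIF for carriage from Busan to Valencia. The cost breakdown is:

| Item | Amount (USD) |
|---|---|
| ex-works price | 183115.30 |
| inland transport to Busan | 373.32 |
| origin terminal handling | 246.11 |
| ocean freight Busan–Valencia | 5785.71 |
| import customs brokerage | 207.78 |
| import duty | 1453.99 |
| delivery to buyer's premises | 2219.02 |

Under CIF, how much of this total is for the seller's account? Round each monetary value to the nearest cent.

Seller's account: USD 189520.44

CIF: the seller pays costs through ocean freight and marine insurance to the destination port.
Seller's account: goods 183115.30 + inland to port 373.32 + origin terminal 246.11 + freight 5785.71 = 189520.44
Buyer's account: brokerage 207.78 + duty 1453.99 + delivery 2219.02 = 3880.79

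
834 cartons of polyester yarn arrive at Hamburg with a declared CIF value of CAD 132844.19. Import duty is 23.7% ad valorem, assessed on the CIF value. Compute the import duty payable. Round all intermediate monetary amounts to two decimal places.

Import duty: CAD 31484.07

Import duty = 132844.19 × 23.7% = 31484.07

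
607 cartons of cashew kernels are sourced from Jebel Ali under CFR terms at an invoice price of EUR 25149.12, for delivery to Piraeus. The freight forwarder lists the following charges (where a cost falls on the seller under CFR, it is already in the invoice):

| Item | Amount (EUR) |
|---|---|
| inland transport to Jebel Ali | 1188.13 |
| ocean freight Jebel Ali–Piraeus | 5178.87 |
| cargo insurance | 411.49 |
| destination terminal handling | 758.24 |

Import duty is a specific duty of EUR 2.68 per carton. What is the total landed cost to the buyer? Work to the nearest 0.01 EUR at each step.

Total landed cost: EUR 27945.61

CFR: the seller pays costs through ocean freight to the destination port, but not insurance.
Already in the invoice (seller's account under CFR): inland to port, freight — exclude.
CIF value = CFR price + insurance = 25149.12 + 411.49 = 25560.61
Import duty = 607 × 2.68 = 1626.76
Buyer bears: insurance 411.49 + destination terminal 758.24 + duty 1626.76 = 2796.49
Landed cost = invoice 25149.12 + 2796.49 = 27945.61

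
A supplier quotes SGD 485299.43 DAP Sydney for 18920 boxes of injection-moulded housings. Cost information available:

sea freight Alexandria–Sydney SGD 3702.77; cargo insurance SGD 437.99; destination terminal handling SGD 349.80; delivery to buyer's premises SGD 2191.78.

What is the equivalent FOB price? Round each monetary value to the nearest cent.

From DAP to FOB, the seller no longer bears: freight, insurance, destination terminal, delivery.
FOB price = 485299.43 − 3702.77 − 437.99 − 349.80 − 2191.78 = 478617.09

FOB price: SGD 478617.09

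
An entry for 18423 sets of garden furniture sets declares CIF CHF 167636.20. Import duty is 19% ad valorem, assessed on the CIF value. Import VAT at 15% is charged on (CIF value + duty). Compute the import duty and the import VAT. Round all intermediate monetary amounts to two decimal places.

Import duty: CHF 31850.88; import VAT: CHF 29923.06

Import duty = 167636.20 × 19% = 31850.88
VAT base = CIF + duty = 167636.20 + 31850.88 = 199487.08
Import VAT = 199487.08 × 15% = 29923.06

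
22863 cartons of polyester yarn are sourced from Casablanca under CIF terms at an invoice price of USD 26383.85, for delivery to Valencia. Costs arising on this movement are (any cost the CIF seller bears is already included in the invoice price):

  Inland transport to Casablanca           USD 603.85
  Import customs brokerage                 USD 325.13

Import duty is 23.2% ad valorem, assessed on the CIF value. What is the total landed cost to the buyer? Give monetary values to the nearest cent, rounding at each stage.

CIF: the seller pays costs through ocean freight and marine insurance to the destination port.
Already in the invoice (seller's account under CIF): inland to port — exclude.
The CIF price already equals the CIF value: 26383.85
Import duty = 26383.85 × 23.2% = 6121.05
Buyer bears: brokerage 325.13 + duty 6121.05 = 6446.18
Landed cost = invoice 26383.85 + 6446.18 = 32830.03

Total landed cost: USD 32830.03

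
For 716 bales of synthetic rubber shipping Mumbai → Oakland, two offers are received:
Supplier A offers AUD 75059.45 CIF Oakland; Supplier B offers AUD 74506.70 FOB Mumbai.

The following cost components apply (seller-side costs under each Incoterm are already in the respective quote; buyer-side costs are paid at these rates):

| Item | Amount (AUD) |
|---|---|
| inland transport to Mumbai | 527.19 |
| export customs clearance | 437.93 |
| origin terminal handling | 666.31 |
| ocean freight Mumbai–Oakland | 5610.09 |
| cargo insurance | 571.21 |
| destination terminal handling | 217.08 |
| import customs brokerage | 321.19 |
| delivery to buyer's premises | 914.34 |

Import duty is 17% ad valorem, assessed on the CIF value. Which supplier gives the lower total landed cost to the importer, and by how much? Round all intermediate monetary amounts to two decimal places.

Supplier A (CIF):
The CIF price already equals the CIF value: 75059.45
Import duty = 75059.45 × 17% = 12760.11
Buyer bears (A): 217.08 + 321.19 + 914.34 = 1452.61
Landed cost (A) = invoice 75059.45 + 1452.61 + duty 12760.11 = 89272.17
Supplier B (FOB):
CIF value = FOB price + freight + insurance = 74506.70 + 5610.09 + 571.21 = 80688.00
Import duty = 80688.00 × 17% = 13716.96
Buyer bears (B): 5610.09 + 571.21 + 217.08 + 321.19 + 914.34 = 7633.91
Landed cost (B) = invoice 74506.70 + 7633.91 + duty 13716.96 = 95857.57
Difference = |89272.17 − 95857.57| = 6585.40

Supplier A is cheaper by AUD 6585.40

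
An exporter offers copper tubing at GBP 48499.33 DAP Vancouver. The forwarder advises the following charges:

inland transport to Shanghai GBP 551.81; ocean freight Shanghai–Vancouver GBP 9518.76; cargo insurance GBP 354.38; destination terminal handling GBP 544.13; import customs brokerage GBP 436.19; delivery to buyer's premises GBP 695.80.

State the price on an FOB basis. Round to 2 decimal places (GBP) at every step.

Not relevant to the conversion: inland to port — on the seller under both DAP and FOB; already in the DAP price and stays in the FOB price. brokerage — on the buyer under both terms; not part of either seller's price.
From DAP to FOB, the seller no longer bears: freight, insurance, destination terminal, delivery.
FOB price = 48499.33 − 9518.76 − 354.38 − 544.13 − 695.80 = 37386.26

FOB price: GBP 37386.26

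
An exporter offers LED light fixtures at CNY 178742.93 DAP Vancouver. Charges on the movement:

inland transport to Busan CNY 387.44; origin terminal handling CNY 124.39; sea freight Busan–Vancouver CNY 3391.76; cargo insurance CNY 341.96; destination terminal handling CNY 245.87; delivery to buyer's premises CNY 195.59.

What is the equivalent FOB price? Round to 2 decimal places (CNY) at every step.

Not relevant to the conversion: origin terminal, inland to port — on the seller under both DAP and FOB; already in the DAP price and stays in the FOB price.
From DAP to FOB, the seller no longer bears: freight, insurance, destination terminal, delivery.
FOB price = 178742.93 − 3391.76 − 341.96 − 245.87 − 195.59 = 174567.75

FOB price: CNY 174567.75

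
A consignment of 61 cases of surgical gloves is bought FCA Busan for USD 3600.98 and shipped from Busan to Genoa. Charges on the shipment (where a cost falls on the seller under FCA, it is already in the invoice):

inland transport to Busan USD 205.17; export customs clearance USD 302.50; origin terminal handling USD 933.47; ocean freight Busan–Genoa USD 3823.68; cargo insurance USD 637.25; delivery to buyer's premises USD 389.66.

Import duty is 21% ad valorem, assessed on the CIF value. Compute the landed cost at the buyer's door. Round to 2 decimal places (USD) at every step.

FCA: the seller delivers export-cleared goods to the carrier; the buyer bears costs from that point.
Already in the invoice (seller's account under FCA): inland to port, export clearance — exclude.
CIF value = FCA price + origin terminal + freight + insurance = 3600.98 + 933.47 + 3823.68 + 637.25 = 8995.38
Import duty = 8995.38 × 21% = 1889.03
Buyer bears: origin terminal 933.47 + freight 3823.68 + insurance 637.25 + delivery 389.66 + duty 1889.03 = 7673.09
Landed cost = invoice 3600.98 + 7673.09 = 11274.07

Total landed cost: USD 11274.07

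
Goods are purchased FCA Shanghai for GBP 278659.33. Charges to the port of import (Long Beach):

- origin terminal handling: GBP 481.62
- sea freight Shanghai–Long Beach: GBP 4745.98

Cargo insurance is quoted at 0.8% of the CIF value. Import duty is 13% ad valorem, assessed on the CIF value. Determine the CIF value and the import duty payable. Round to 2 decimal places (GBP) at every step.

CIF value: GBP 286176.34; import duty: GBP 37202.92

Let C be the CIF value. C = FCA price + pre-shipment costs + freight + 0.8% × C
C − 0.8% × C = 278659.33 + 481.62 + 4745.98
0.992 × C = 283886.93
C = 283886.93 / 0.992 = 286176.34
Insurance premium = 0.8% × 286176.34 = 2289.41
Import duty = 286176.34 × 13% = 37202.92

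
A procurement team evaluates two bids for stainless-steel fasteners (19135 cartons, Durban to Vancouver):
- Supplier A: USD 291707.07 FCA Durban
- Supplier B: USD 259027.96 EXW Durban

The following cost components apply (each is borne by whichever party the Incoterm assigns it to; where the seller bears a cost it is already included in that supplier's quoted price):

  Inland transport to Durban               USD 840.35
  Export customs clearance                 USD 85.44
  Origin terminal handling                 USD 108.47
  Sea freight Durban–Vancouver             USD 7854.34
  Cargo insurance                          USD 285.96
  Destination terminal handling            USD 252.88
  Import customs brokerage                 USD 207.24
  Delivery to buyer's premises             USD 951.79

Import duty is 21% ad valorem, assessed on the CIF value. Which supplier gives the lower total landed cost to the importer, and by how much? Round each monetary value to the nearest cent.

Supplier A (FCA):
CIF value = FCA price + origin terminal + freight + insurance = 291707.07 + 108.47 + 7854.34 + 285.96 = 299955.84
Import duty = 299955.84 × 21% = 62990.73
Buyer bears (A): 108.47 + 7854.34 + 285.96 + 252.88 + 207.24 + 951.79 = 9660.68
Landed cost (A) = invoice 291707.07 + 9660.68 + duty 62990.73 = 364358.48
Supplier B (EXW):
CIF value = EXW price + inland to port + export clearance + origin terminal + freight + insurance = 259027.96 + 840.35 + 85.44 + 108.47 + 7854.34 + 285.96 = 268202.52
Import duty = 268202.52 × 21% = 56322.53
Buyer bears (B): 840.35 + 85.44 + 108.47 + 7854.34 + 285.96 + 252.88 + 207.24 + 951.79 = 10586.47
Landed cost (B) = invoice 259027.96 + 10586.47 + duty 56322.53 = 325936.96
Difference = |364358.48 − 325936.96| = 38421.52

Supplier B is cheaper by USD 38421.52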